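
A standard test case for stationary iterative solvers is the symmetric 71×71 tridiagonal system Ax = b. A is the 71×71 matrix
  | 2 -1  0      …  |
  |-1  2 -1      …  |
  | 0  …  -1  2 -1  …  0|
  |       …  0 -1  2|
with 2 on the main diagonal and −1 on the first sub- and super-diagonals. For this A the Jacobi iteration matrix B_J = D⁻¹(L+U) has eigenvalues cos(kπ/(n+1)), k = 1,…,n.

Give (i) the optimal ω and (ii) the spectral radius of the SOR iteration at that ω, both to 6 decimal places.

ω* = 1.916407, ρ_SOR = 0.916407

spectrum of D⁻¹(L+U) = {cos(kπ/72) : 1≤k≤71}; ρ_J = cos(π/72) = 0.999048.
root = sin(π/72) = 0.0436194  (since 1−cos² = sin²).
ω* = 2 / (1 + 0.0436194) = 2 / 1.0436194 ≈ 1.916407.
ρ_SOR = ω* − 1 ≈ 0.916407.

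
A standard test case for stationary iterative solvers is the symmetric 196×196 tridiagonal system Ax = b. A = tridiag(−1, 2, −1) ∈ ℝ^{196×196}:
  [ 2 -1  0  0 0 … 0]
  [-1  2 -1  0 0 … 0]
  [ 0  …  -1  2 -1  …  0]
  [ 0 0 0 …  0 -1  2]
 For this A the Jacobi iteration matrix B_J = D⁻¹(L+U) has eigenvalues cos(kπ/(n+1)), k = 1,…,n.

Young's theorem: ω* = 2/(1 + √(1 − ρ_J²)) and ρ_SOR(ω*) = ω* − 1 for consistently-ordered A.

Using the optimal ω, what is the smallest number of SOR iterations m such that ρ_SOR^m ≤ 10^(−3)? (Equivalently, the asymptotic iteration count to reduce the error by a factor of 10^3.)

m = 217

½·tridiag(1,0,1) at n=196: λ_k = cos(kπ/197); max |λ| at k=1 ⇒ ρ_J = cos(π/197) ≈ 0.9998728.
√(1−ρ_J²) simplifies to sin(π/197) = 0.0159465.
[ω*] 2 ÷ (1 + 0.0159465) = 2 ÷ 1.0159465 = 1.9686076.
ρ_SOR = ω* − 1 ≈ 0.9686076.
(0.9686076)^m ≤ 10^{−3}  ⇒  m·ln(0.9686076) ≤ −3·ln10  ⇒  m ≥ 216.573  ⇒  m = 217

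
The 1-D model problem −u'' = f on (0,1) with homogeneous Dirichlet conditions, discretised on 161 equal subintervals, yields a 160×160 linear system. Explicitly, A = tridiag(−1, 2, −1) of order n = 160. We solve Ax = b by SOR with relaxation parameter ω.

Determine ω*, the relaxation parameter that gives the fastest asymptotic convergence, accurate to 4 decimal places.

ρ_J = max_k |cos(kπ/161)| = cos(π/161) = 0.9998
√(1−ρ_J²) = |sin(π/161)| = 0.01951
ω* = 2 / (1 + 0.01951) = 2 / 1.01951 ≈ 1.9617.
ρ_SOR = ω* − 1 ≈ 0.9617.

ω* = 1.9617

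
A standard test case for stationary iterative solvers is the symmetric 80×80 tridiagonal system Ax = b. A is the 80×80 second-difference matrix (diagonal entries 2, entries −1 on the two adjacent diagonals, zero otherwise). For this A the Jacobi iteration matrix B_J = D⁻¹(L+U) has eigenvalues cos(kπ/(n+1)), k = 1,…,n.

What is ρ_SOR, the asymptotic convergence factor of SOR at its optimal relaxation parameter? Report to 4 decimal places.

ρ_SOR = 0.9253

B_J for the 80×80 system has eigenvalues cos(kπ/81); ρ_J = cos(π/81) = 0.9992.
root = sin(π/81) = 0.03878  (since 1−cos² = sin²).
ω* = 2 / (1 + 0.03878) = 2 / 1.03878 ≈ 1.9253.
Hence ρ(B_{ω*}) = 1.9253 − 1 = 0.9253.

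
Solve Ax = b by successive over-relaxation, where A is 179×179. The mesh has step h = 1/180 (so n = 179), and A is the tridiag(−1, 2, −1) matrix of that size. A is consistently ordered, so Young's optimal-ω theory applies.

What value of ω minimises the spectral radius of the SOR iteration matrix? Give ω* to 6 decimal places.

ω* = 1.965694

ρ_J = max_k |cos(kπ/180)| = cos(π/180) = 0.999848
1 − cos²(π/180) = sin²(π/180) ⇒ √(1−ρ_J²) = sin(π/180) = 0.0174524.
ω* = 2/(1 + 0.0174524) = 2/1.0174524 = 1.965694.
ρ(B_{ω*}) = ω*−1 = 0.965694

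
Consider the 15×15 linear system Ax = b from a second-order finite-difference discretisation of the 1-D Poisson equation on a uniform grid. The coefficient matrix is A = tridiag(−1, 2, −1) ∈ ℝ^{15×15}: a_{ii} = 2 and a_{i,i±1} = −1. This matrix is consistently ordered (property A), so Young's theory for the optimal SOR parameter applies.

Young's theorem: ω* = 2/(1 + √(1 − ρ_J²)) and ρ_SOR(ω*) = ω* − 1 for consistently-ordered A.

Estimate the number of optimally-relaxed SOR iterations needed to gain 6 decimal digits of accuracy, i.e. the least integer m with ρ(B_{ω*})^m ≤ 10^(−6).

m = 35

B_J for the 15×15 system has eigenvalues cos(kπ/16); ρ_J = cos(π/16) = 0.9807853.
1 − cos²(π/16) = sin²(π/16) ⇒ √(1−ρ_J²) = sin(π/16) = 0.1950903.
ω* = 2/(1+0.1950903) = 1.6735137
and ρ(B_{ω*}) = 1.6735137 − 1 = 0.6735137.
6·ln10 = 13.8155; −ln(0.6735137) = 0.395247; m = ⌈13.8155/0.395247⌉ = ⌈34.954⌉ = 35.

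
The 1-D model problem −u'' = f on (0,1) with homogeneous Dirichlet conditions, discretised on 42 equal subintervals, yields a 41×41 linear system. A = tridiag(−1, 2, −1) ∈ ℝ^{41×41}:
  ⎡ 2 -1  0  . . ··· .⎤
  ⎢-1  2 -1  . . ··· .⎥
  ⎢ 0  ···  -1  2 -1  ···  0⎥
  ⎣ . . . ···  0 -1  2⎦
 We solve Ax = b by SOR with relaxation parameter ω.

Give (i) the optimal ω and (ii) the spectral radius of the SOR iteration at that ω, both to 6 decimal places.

[ρ_J] n=41: ρ(B_J) = cos(π/(n+1)) = cos(π/42) = 0.997204.
√(1−ρ_J²) simplifies to sin(π/42) = 0.0747301.
ω* = 2/(1+0.0747301) = 1.860932
At ω = 1.860932 every |λ(B_ω)| = ω−1, so ρ_SOR = 0.860932.

ω* = 1.860932, ρ_SOR = 0.860932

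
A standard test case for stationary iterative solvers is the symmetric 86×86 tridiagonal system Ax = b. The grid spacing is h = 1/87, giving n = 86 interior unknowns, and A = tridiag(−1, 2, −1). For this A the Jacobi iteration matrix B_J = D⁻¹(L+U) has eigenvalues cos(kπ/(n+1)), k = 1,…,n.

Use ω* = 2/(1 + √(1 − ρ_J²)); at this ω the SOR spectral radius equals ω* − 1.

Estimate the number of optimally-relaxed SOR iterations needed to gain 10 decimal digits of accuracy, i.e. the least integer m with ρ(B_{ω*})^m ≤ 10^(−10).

m = 319

With n=86, ρ(Jacobi) = cos(π/87) = 0.9993481.
√(1−ρ_J²) = |sin(π/87)| = 0.0361024
Then 2/(1+√(1−ρ_J²)) = 2/(1+0.0361024); ω* = 2/1.0361024 = 1.9303111.
ρ(B_{ω*}) = ω*−1 = 0.9303111
Need (0.9303111)^m ≤ 10^(−10): m ≥ 10·ln10/|ln 0.9303111| = 23.0259/0.0722362 = 318.758 ⇒ m = 319.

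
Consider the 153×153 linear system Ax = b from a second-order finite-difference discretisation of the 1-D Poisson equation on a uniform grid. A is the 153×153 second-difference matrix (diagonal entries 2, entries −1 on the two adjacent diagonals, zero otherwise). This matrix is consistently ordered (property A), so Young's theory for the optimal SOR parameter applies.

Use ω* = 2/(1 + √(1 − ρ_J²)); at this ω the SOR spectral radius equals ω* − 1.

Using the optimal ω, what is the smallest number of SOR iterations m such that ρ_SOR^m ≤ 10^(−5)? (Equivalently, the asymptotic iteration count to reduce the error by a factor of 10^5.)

½·tridiag(1,0,1) at n=153: λ_k = cos(kπ/154); max |λ| at k=1 ⇒ ρ_J = cos(π/154) ≈ 0.9997919.
root = sin(π/154) = 0.0203985  (since 1−cos² = sin²).
Young: ω* = 2/(1+√(1−ρ_J²)) = 2/(1+0.0203985) = 2/1.0203985 = 1.9600186.
and ρ(B_{ω*}) = 1.9600186 − 1 = 0.9600186.
ρ_SOR^m ≤ 10^(−5) ⇔ m ≥ 5·ln10/(−ln 0.9600186) = 11.5129/0.0408026 = 282.161; m = ⌈282.161⌉ = 283.

m = 283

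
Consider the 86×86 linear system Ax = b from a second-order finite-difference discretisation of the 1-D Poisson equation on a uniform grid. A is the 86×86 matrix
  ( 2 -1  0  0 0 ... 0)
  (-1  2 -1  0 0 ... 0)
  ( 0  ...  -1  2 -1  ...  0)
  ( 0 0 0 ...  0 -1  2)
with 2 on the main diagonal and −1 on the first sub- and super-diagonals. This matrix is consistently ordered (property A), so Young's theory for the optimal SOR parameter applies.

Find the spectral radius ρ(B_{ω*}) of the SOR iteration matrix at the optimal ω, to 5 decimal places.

ρ_SOR = 0.93031

ρ_J = max_k |cos(kπ/87)| = cos(π/87) = 0.99935
root = sin(π/87) = 0.036102  (since 1−cos² = sin²).
So ω* = 2/1.036102 = 1.93031 (Young).
At ω = 1.93031 every |λ(B_ω)| = ω−1, so ρ_SOR = 0.93031.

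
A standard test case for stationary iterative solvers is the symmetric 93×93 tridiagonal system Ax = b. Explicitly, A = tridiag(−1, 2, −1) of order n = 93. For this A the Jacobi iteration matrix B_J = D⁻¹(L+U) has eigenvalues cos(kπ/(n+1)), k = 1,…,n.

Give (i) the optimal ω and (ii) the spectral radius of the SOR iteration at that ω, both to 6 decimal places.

ω* = 1.935331, ρ_SOR = 0.935331

n=93: λ(B_J) = 1 − λ(A)/2 = cos(kπ/94); k=1 gives ρ_J = 0.999442.
√(1 − cos²(π/94)) = sin(π/94) ≈ 0.0334150.
Then 2/(1+√(1−ρ_J²)) = 2/(1+0.0334150); ω* = 2/1.0334150 = 1.935331.
and ρ(B_{ω*}) = 1.935331 − 1 = 0.935331.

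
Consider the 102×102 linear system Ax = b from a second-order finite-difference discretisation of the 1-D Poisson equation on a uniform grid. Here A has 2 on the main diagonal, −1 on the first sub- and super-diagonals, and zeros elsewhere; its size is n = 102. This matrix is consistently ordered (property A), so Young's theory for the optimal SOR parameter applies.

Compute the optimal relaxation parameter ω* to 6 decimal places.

[ρ_J] n=102: ρ(B_J) = cos(π/(n+1)) = cos(π/103) = 0.999535.
1 − cos²(π/103) = sin²(π/103) ⇒ √(1−ρ_J²) = sin(π/103) = 0.0304962.
ω* = 2/(1+0.0304962) = 1.940813
ρ_SOR = ω* − 1 ≈ 0.940813.

ω* = 1.940813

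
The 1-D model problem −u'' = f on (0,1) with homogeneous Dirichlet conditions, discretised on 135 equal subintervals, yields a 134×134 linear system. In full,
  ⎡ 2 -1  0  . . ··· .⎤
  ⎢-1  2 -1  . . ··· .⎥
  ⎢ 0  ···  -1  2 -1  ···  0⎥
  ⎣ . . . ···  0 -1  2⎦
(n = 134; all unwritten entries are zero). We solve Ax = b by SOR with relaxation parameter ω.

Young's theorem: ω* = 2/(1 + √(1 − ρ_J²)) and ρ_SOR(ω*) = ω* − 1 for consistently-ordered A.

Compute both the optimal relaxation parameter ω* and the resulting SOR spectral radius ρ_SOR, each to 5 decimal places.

ω* = 1.95452, ρ_SOR = 0.95452

n=134: λ(B_J) = 1 − λ(A)/2 = cos(kπ/135); k=1 gives ρ_J = 0.99973.
√(1−ρ_J²) = |sin(π/135)| = 0.023269
ω* = 2/(1 + 0.023269) = 2/1.023269 = 1.95452.
Hence ρ(B_{ω*}) = 1.95452 − 1 = 0.95452.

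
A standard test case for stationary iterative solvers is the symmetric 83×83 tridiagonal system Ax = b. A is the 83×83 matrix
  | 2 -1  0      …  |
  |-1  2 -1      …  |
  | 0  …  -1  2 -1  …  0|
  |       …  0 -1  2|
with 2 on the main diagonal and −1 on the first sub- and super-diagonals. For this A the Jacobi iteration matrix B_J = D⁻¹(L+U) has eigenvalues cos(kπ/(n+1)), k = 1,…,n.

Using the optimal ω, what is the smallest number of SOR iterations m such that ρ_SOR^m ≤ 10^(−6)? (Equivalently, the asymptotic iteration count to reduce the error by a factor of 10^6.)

m = 185

[ρ_J] n=83: ρ(B_J) = cos(π/(n+1)) = cos(π/84) = 0.9993007.
√(1−ρ_J²) simplifies to sin(π/84) = 0.0373912.
[ω*] 2 ÷ (1 + 0.0373912) = 2 ÷ 1.0373912 = 1.9279130.
ρ(B_{ω*}) = ω*−1 = 0.9279130
6·ln10 = 13.8155; −ln(0.9279130) = 0.0748173; m = ⌈13.8155/0.0748173⌉ = ⌈184.656⌉ = 185.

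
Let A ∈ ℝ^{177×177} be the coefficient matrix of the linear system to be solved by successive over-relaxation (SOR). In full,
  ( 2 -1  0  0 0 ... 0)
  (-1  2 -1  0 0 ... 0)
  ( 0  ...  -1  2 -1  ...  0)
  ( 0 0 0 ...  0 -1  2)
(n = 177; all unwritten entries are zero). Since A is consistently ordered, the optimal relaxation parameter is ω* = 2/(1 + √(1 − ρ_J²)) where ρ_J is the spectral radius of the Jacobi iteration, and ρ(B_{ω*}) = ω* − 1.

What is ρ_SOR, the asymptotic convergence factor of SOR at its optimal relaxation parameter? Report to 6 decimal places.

ρ_SOR = 0.965315

n=177: λ(B_J) = 1 − λ(A)/2 = cos(kπ/178); k=1 gives ρ_J = 0.999844.
√(1 − cos²(π/178)) = sin(π/178) ≈ 0.0176485.
Young: ω* = 2/(1+√(1−ρ_J²)) = 2/(1+0.0176485) = 2/1.0176485 = 1.965315.
Hence ρ(B_{ω*}) = 1.965315 − 1 = 0.965315.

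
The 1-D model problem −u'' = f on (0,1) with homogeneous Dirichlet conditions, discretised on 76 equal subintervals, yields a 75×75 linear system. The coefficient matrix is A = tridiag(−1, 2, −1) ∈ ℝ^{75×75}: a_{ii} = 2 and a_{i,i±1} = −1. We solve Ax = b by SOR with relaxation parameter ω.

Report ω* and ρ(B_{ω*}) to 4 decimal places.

[ρ_J] n=75: ρ(B_J) = cos(π/(n+1)) = cos(π/76) = 0.9991.
root = sin(π/76) = 0.04132  (since 1−cos² = sin²).
ω* = 2 / (1 + 0.04132) = 2 / 1.04132 ≈ 1.9206.
At ω = 1.9206 every |λ(B_ω)| = ω−1, so ρ_SOR = 0.9206.

ω* = 1.9206, ρ_SOR = 0.9206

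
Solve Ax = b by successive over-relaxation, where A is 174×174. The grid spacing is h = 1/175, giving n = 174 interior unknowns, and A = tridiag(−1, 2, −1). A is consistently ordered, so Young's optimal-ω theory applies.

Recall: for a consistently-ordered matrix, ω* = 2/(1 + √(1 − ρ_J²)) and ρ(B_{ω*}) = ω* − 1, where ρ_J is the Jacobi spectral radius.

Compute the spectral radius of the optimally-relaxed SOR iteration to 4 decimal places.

B_J for the 174×174 system has eigenvalues cos(kπ/175); ρ_J = cos(π/175) = 0.9998.
1 − cos²(π/175) = sin²(π/175) ⇒ √(1−ρ_J²) = sin(π/175) = 0.01795.
ω* = 2 / (1 + 0.01795) = 2 / 1.01795 ≈ 1.9647.
[ρ_SOR] ω* − 1 = 0.9647.

ρ_SOR = 0.9647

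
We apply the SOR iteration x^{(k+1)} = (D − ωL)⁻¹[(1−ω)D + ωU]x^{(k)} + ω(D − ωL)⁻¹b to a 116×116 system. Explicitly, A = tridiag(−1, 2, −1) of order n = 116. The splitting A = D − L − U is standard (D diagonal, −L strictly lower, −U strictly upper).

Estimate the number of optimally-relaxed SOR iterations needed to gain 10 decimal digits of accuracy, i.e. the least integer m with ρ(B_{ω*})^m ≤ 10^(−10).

½·tridiag(1,0,1) at n=116: λ_k = cos(kπ/117); max |λ| at k=1 ⇒ ρ_J = cos(π/117) ≈ 0.9996395.
√(1−ρ_J²) = |sin(π/117)| = 0.0268480
[ω*] 2 ÷ (1 + 0.0268480) = 2 ÷ 1.0268480 = 1.9477079.
Hence ρ(B_{ω*}) = 1.9477079 − 1 = 0.9477079.
Need (0.9477079)^m ≤ 10^(−10): m ≥ 10·ln10/|ln 0.9477079| = 23.0259/0.0537089 = 428.717 ⇒ m = 429.

m = 429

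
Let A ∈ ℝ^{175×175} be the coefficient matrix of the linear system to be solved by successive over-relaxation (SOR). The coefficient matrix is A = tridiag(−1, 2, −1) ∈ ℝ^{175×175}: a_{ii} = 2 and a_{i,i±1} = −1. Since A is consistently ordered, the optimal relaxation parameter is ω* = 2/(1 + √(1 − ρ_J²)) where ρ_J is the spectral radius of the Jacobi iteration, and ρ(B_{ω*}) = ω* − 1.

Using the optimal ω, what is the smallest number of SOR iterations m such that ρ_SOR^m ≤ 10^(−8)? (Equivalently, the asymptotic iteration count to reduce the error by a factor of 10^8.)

spectrum of D⁻¹(L+U) = {cos(kπ/176) : 1≤k≤175}; ρ_J = cos(π/176) = 0.9998407.
√(1−ρ_J²) = |sin(π/176)| = 0.0178490
ω* = 2 / (1 + 0.0178490) = 2 / 1.0178490 ≈ 1.9649280.
ρ_SOR = ω* − 1 ≈ 0.9649280.
8·ln10 = 18.4207; −ln(0.9649280) = 0.0357018; m = ⌈18.4207/0.0357018⌉ = ⌈515.960⌉ = 516.

m = 516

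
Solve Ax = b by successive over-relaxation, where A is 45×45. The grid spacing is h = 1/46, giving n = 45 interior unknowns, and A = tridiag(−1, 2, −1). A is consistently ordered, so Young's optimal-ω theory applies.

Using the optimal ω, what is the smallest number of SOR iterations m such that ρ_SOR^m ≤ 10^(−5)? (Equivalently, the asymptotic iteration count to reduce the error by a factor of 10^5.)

spectrum of D⁻¹(L+U) = {cos(kπ/46) : 1≤k≤45}; ρ_J = cos(π/46) = 0.9976688.
1 − cos²(π/46) = sin²(π/46) ⇒ √(1−ρ_J²) = sin(π/46) = 0.0682424.
ω* = 2 / (1 + 0.0682424) = 2 / 1.0682424 ≈ 1.8722342.
Hence ρ(B_{ω*}) = 1.8722342 − 1 = 0.8722342.
(0.8722342)^m ≤ 10^{−5}  ⇒  m·ln(0.8722342) ≤ −5·ln10  ⇒  m ≥ 84.222  ⇒  m = 85

m = 85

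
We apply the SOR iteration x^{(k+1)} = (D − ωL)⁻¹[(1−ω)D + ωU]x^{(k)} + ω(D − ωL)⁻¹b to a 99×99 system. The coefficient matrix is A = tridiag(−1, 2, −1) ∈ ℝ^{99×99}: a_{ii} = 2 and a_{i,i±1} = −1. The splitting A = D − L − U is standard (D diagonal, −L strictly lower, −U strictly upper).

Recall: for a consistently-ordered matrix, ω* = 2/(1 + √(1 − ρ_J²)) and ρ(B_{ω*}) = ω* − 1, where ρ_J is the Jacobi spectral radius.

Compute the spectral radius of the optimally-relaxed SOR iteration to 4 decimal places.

ρ_SOR = 0.9391

B_J for the 99×99 system has eigenvalues cos(kπ/100); ρ_J = cos(π/100) = 0.9995.
√(1−ρ_J²) simplifies to sin(π/100) = 0.03141.
Young: ω* = 2/(1+√(1−ρ_J²)) = 2/(1+0.03141) = 2/1.03141 = 1.9391.
At ω = 1.9391 every |λ(B_ω)| = ω−1, so ρ_SOR = 0.9391.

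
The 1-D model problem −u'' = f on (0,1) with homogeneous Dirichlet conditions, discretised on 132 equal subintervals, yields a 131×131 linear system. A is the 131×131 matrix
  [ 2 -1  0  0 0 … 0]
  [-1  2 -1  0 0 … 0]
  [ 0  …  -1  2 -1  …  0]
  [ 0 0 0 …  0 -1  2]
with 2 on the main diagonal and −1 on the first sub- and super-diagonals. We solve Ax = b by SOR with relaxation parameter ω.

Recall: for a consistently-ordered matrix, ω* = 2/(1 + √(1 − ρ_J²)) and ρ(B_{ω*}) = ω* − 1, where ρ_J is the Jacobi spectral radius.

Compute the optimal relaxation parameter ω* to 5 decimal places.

ω* = 1.95351

n=131: λ(B_J) = 1 − λ(A)/2 = cos(kπ/132); k=1 gives ρ_J = 0.99972.
√(1−ρ_J²) simplifies to sin(π/132) = 0.023798.
[ω*] 2 ÷ (1 + 0.023798) = 2 ÷ 1.023798 = 1.95351.
ρ_SOR = ω* − 1 ≈ 0.95351.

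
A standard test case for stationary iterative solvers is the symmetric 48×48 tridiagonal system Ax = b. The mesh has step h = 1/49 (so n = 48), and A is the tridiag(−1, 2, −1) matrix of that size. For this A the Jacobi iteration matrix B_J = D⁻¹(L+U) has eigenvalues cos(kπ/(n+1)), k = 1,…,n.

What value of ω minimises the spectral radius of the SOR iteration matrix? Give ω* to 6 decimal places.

n=48: λ(B_J) = 1 − λ(A)/2 = cos(kπ/49); k=1 gives ρ_J = 0.997945.
√(1−ρ_J²) simplifies to sin(π/49) = 0.0640702.
ω* = 2/(1+0.0640702) = 1.879575
Hence ρ(B_{ω*}) = 1.879575 − 1 = 0.879575.

ω* = 1.879575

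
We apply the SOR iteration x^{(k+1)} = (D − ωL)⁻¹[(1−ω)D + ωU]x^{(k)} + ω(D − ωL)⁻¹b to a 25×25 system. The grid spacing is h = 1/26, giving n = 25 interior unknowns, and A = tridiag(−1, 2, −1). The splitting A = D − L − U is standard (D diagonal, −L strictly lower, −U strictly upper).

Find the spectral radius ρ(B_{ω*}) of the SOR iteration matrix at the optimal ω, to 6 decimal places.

ρ_SOR = 0.784859

½·tridiag(1,0,1) at n=25: λ_k = cos(kπ/26); max |λ| at k=1 ⇒ ρ_J = cos(π/26) ≈ 0.992709.
√(1−ρ_J²) simplifies to sin(π/26) = 0.1205367.
ω* = 2/(1+0.1205367) = 1.784859
and ρ(B_{ω*}) = 1.784859 − 1 = 0.784859.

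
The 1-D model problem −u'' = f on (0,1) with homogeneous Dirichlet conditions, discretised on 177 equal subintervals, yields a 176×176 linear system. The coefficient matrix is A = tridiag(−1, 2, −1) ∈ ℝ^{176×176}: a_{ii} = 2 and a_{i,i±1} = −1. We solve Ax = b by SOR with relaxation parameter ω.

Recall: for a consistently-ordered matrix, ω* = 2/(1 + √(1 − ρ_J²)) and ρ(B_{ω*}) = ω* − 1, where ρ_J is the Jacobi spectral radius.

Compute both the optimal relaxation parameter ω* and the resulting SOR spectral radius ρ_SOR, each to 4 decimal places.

[ρ_J] n=176: ρ(B_J) = cos(π/(n+1)) = cos(π/177) = 0.9998.
√(1−ρ_J²) = |sin(π/177)| = 0.01775
So ω* = 2/1.01775 = 1.9651 (Young).
At ω = 1.9651 every |λ(B_ω)| = ω−1, so ρ_SOR = 0.9651.

ω* = 1.9651, ρ_SOR = 0.9651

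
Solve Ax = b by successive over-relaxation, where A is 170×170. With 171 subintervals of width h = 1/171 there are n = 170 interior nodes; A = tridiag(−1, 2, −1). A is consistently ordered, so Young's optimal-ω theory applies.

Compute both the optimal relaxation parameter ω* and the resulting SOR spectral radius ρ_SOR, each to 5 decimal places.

ω* = 1.96392, ρ_SOR = 0.96392

spectrum of D⁻¹(L+U) = {cos(kπ/171) : 1≤k≤170}; ρ_J = cos(π/171) = 0.99983.
√(1−ρ_J²) simplifies to sin(π/171) = 0.018371.
Then 2/(1+√(1−ρ_J²)) = 2/(1+0.018371); ω* = 2/1.018371 = 1.96392.
ρ_SOR = ω* − 1 ≈ 0.96392.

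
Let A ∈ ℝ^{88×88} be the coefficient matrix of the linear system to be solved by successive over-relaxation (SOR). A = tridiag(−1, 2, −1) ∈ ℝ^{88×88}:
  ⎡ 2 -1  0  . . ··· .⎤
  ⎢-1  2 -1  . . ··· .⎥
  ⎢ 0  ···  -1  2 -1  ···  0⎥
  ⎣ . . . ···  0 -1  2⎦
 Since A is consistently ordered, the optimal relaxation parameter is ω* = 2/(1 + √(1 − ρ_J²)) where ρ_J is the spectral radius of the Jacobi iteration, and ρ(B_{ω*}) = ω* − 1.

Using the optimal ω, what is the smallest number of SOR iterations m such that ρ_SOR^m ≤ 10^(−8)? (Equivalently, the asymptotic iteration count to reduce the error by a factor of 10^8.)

m = 261

ρ_J = max_k |cos(kπ/89)| = cos(π/89) = 0.9993771
√(1 − cos²(π/89)) = sin(π/89) ≈ 0.0352915.
[ω*] 2 ÷ (1 + 0.0352915) = 2 ÷ 1.0352915 = 1.9318231.
and ρ(B_{ω*}) = 1.9318231 − 1 = 0.9318231.
m ≥ 8·ln10 / (−ln 0.9318231) = 260.871; smallest integer m = 261.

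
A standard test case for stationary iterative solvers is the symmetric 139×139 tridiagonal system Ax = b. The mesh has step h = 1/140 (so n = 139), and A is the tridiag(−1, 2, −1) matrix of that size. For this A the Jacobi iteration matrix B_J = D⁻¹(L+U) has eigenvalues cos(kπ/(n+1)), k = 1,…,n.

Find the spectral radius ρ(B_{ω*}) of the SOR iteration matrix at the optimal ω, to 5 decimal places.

B_J for the 139×139 system has eigenvalues cos(kπ/140); ρ_J = cos(π/140) = 0.99975.
√(1−ρ_J²) simplifies to sin(π/140) = 0.022438.
Young: ω* = 2/(1+√(1−ρ_J²)) = 2/(1+0.022438) = 2/1.022438 = 1.95611.
ρ_SOR = ω* − 1 ≈ 0.95611.

ρ_SOR = 0.95611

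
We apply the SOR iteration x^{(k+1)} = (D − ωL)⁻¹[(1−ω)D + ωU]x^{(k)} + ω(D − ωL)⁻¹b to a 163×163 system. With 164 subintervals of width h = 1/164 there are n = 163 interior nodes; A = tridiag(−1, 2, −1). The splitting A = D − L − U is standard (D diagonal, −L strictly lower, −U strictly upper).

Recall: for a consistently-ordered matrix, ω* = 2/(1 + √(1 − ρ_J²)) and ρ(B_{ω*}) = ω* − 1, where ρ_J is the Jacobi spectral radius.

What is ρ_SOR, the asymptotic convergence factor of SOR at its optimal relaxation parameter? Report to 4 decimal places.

½·tridiag(1,0,1) at n=163: λ_k = cos(kπ/164); max |λ| at k=1 ⇒ ρ_J = cos(π/164) ≈ 0.9998.
root = sin(π/164) = 0.01915  (since 1−cos² = sin²).
Then 2/(1+√(1−ρ_J²)) = 2/(1+0.01915); ω* = 2/1.01915 = 1.9624.
ρ(B_{ω*}) = ω*−1 = 0.9624

ρ_SOR = 0.9624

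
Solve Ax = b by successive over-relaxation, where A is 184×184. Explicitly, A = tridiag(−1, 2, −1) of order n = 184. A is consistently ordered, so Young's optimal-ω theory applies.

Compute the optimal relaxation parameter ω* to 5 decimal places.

½·tridiag(1,0,1) at n=184: λ_k = cos(kπ/185); max |λ| at k=1 ⇒ ρ_J = cos(π/185) ≈ 0.99986.
1 − cos²(π/185) = sin²(π/185) ⇒ √(1−ρ_J²) = sin(π/185) = 0.016981.
[ω*] 2 ÷ (1 + 0.016981) = 2 ÷ 1.016981 = 1.96661.
[ρ_SOR] ω* − 1 = 0.96661.

ω* = 1.96661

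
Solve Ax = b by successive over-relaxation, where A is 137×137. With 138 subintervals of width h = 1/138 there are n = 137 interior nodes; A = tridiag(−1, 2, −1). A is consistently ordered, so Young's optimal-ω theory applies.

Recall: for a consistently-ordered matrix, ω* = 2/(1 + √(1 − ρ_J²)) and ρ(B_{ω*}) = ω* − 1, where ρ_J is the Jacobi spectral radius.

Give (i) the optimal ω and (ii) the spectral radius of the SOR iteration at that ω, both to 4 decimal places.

n=137: λ(B_J) = 1 − λ(A)/2 = cos(kπ/138); k=1 gives ρ_J = 0.9997.
√(1−ρ_J²) = |sin(π/138)| = 0.02276
Then 2/(1+√(1−ρ_J²)) = 2/(1+0.02276); ω* = 2/1.02276 = 1.9555.
ρ(B_{ω*}) = ω*−1 = 0.9555

ω* = 1.9555, ρ_SOR = 0.9555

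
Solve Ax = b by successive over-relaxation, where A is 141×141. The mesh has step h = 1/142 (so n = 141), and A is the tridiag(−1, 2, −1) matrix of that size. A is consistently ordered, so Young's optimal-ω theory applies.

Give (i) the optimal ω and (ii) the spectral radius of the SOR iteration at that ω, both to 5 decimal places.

ω* = 1.95671, ρ_SOR = 0.95671

½·tridiag(1,0,1) at n=141: λ_k = cos(kπ/142); max |λ| at k=1 ⇒ ρ_J = cos(π/142) ≈ 0.99976.
1 − cos²(π/142) = sin²(π/142) ⇒ √(1−ρ_J²) = sin(π/142) = 0.022122.
Then 2/(1+√(1−ρ_J²)) = 2/(1+0.022122); ω* = 2/1.022122 = 1.95671.
ρ(B_{ω*}) = ω*−1 = 0.95671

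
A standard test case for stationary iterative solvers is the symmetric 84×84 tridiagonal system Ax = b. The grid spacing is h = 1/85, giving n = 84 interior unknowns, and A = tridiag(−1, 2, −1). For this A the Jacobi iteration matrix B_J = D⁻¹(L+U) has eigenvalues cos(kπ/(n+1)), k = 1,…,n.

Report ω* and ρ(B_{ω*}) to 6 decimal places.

ω* = 1.928731, ρ_SOR = 0.928731

[ρ_J] n=84: ρ(B_J) = cos(π/(n+1)) = cos(π/85) = 0.999317.
√(1−ρ_J²) simplifies to sin(π/85) = 0.0369515.
Young: ω* = 2/(1+√(1−ρ_J²)) = 2/(1+0.0369515) = 2/1.0369515 = 1.928731.
[ρ_SOR] ω* − 1 = 0.928731.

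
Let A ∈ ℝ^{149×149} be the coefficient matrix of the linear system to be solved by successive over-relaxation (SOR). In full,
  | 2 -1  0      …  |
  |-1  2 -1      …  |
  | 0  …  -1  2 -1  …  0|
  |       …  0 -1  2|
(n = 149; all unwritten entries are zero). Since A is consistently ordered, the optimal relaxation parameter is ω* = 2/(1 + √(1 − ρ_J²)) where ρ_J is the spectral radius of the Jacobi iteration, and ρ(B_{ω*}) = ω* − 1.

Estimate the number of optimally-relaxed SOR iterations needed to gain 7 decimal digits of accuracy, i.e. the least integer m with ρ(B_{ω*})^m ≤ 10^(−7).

m = 385

With n=149, ρ(Jacobi) = cos(π/150) = 0.9997807.
√(1−ρ_J²) = |sin(π/150)| = 0.0209424
So ω* = 2/1.0209424 = 1.9589744 (Young).
[ρ_SOR] ω* − 1 = 0.9589744.
ρ_SOR^m ≤ 10^(−7) ⇔ m ≥ 7·ln10/(−ln 0.9589744) = 16.1181/0.0418909 = 384.764; m = ⌈384.764⌉ = 385.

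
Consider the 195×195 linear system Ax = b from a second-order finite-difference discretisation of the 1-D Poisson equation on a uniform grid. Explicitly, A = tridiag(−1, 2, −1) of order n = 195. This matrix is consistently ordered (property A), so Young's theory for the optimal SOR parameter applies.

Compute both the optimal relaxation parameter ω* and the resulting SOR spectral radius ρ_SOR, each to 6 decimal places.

With n=195, ρ(Jacobi) = cos(π/196) = 0.999872.
√(1−ρ_J²) simplifies to sin(π/196) = 0.0160278.
ω* = 2/(1+0.0160278) = 1.968450
ρ_SOR = ω* − 1 = 1.968450 − 1 = 0.968450.

ω* = 1.968450, ρ_SOR = 0.968450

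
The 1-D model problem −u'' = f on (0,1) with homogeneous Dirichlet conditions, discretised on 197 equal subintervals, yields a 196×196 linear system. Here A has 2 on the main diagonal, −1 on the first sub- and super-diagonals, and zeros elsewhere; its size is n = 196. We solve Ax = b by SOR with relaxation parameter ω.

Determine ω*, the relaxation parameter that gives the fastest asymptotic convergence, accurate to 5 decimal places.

With n=196, ρ(Jacobi) = cos(π/197) = 0.99987.
1 − cos²(π/197) = sin²(π/197) ⇒ √(1−ρ_J²) = sin(π/197) = 0.015946.
[ω*] 2 ÷ (1 + 0.015946) = 2 ÷ 1.015946 = 1.96861.
Hence ρ(B_{ω*}) = 1.96861 − 1 = 0.96861.

ω* = 1.96861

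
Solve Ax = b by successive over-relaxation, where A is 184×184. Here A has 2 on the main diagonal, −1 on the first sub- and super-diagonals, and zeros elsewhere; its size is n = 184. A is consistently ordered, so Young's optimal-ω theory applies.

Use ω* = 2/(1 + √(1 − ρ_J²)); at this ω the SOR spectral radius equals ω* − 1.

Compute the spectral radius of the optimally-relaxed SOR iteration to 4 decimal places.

spectrum of D⁻¹(L+U) = {cos(kπ/185) : 1≤k≤184}; ρ_J = cos(π/185) = 0.9999.
√(1 − cos²(π/185)) = sin(π/185) ≈ 0.01698.
So ω* = 2/1.01698 = 1.9666 (Young).
At ω = 1.9666 every |λ(B_ω)| = ω−1, so ρ_SOR = 0.9666.

ρ_SOR = 0.9666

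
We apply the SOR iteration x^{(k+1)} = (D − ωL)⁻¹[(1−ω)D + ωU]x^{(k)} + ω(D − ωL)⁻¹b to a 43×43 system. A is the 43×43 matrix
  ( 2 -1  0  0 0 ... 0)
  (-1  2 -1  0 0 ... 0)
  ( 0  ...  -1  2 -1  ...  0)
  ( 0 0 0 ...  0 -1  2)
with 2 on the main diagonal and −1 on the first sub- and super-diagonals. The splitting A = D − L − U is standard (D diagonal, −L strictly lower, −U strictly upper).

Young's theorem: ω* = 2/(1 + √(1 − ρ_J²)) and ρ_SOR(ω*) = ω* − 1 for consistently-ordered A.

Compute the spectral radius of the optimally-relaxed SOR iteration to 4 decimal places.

ρ_SOR = 0.8668

ρ_J = max_k |cos(kπ/44)| = cos(π/44) = 0.9975
1 − cos²(π/44) = sin²(π/44) ⇒ √(1−ρ_J²) = sin(π/44) = 0.07134.
ω* = 2 / (1 + 0.07134) = 2 / 1.07134 ≈ 1.8668.
[ρ_SOR] ω* − 1 = 0.8668.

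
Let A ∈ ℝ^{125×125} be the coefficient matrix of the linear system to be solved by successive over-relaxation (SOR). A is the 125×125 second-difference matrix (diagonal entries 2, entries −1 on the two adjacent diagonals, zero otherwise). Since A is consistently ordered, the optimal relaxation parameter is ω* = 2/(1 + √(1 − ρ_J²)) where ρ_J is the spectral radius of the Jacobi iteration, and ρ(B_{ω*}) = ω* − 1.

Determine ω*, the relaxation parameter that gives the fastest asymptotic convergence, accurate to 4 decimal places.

ω* = 1.9514

[ρ_J] n=125: ρ(B_J) = cos(π/(n+1)) = cos(π/126) = 0.9997.
√(1−ρ_J²) simplifies to sin(π/126) = 0.02493.
ω* = 2/(1 + 0.02493) = 2/1.02493 = 1.9514.
Hence ρ(B_{ω*}) = 1.9514 − 1 = 0.9514.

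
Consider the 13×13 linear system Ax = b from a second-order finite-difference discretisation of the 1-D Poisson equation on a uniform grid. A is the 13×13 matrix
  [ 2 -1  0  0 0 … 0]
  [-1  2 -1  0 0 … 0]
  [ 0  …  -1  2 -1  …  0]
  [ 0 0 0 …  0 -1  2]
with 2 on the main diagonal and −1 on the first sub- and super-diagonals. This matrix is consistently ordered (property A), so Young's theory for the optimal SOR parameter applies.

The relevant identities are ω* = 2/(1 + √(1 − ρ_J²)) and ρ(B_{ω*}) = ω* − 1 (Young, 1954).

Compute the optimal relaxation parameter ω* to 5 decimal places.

ω* = 1.63596

[ρ_J] n=13: ρ(B_J) = cos(π/(n+1)) = cos(π/14) = 0.97493.
√(1−ρ_J²) = |sin(π/14)| = 0.222521
Then 2/(1+√(1−ρ_J²)) = 2/(1+0.222521); ω* = 2/1.222521 = 1.63596.
ρ_SOR = ω* − 1 ≈ 0.63596.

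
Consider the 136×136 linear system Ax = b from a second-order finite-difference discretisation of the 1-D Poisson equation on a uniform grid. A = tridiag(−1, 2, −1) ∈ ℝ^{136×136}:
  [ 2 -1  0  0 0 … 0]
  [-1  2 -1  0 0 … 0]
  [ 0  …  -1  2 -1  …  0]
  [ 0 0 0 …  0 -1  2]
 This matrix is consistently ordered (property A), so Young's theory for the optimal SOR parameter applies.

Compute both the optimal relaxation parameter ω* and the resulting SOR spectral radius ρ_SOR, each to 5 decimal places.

[ρ_J] n=136: ρ(B_J) = cos(π/(n+1)) = cos(π/137) = 0.99974.
√(1−ρ_J²) = |sin(π/137)| = 0.022929
Young: ω* = 2/(1+√(1−ρ_J²)) = 2/(1+0.022929) = 2/1.022929 = 1.95517.
ρ_SOR = ω* − 1 = 1.95517 − 1 = 0.95517.

ω* = 1.95517, ρ_SOR = 0.95517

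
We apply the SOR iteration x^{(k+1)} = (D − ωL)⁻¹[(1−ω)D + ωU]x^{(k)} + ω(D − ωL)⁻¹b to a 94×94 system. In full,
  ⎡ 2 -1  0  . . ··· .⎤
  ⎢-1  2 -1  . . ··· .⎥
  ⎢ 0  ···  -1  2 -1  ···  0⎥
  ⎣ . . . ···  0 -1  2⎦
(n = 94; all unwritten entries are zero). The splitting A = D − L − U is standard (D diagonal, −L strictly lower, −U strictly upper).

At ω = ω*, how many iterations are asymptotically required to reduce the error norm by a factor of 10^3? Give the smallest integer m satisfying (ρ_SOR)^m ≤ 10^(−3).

½·tridiag(1,0,1) at n=94: λ_k = cos(kπ/95); max |λ| at k=1 ⇒ ρ_J = cos(π/95) ≈ 0.9994533.
√(1−ρ_J²) simplifies to sin(π/95) = 0.0330634.
ω* = 2/(1 + 0.0330634) = 2/1.0330634 = 1.9359896.
Hence ρ(B_{ω*}) = 1.9359896 − 1 = 0.9359896.
Need (0.9359896)^m ≤ 10^(−3): m ≥ 3·ln10/|ln 0.9359896| = 6.90776/0.0661509 = 104.424 ⇒ m = 105.

m = 105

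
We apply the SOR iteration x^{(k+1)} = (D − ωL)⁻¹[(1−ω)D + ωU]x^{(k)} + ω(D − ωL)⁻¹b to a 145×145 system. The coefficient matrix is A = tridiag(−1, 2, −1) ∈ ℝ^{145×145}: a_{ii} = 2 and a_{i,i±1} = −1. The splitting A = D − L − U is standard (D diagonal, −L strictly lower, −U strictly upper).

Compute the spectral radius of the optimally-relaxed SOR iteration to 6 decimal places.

B_J for the 145×145 system has eigenvalues cos(kπ/146); ρ_J = cos(π/146) = 0.999769.
1 − cos²(π/146) = sin²(π/146) ⇒ √(1−ρ_J²) = sin(π/146) = 0.0215161.
ω* = 2 / (1 + 0.0215161) = 2 / 1.0215161 ≈ 1.957874.
and ρ(B_{ω*}) = 1.957874 − 1 = 0.957874.

ρ_SOR = 0.957874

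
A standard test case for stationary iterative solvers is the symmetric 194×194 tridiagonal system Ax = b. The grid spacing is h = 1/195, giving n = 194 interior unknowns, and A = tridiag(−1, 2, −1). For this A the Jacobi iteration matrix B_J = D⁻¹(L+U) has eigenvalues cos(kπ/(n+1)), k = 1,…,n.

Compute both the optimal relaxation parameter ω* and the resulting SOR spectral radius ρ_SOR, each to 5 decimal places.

½·tridiag(1,0,1) at n=194: λ_k = cos(kπ/195); max |λ| at k=1 ⇒ ρ_J = cos(π/195) ≈ 0.99987.
1 − cos²(π/195) = sin²(π/195) ⇒ √(1−ρ_J²) = sin(π/195) = 0.016110.
ω* = 2/(1 + 0.016110) = 2/1.016110 = 1.96829.
and ρ(B_{ω*}) = 1.96829 − 1 = 0.96829.

ω* = 1.96829, ρ_SOR = 0.96829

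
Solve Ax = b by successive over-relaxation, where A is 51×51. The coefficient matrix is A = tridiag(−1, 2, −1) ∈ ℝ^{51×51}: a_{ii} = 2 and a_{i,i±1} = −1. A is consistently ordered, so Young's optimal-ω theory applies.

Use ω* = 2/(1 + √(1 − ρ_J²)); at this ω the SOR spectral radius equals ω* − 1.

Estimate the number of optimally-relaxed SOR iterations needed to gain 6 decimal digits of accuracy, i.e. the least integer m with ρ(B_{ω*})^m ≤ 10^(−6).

n=51: λ(B_J) = 1 − λ(A)/2 = cos(kπ/52); k=1 gives ρ_J = 0.9981756.
root = sin(π/52) = 0.0603785  (since 1−cos² = sin²).
[ω*] 2 ÷ (1 + 0.0603785) = 2 ÷ 1.0603785 = 1.8861190.
ρ(B_{ω*}) = ω*−1 = 0.8861190
For 6 digits: m = 6·ln10 / (−ln 0.8861190) = 13.8155/0.120904 = 114.268; round up → m = 115.

m = 115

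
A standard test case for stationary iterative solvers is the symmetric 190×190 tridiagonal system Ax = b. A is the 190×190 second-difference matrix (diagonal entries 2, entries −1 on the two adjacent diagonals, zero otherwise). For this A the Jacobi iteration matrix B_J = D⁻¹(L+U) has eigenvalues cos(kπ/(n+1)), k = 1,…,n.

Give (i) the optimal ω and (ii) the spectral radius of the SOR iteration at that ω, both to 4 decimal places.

ω* = 1.9676, ρ_SOR = 0.9676

B_J for the 190×190 system has eigenvalues cos(kπ/191); ρ_J = cos(π/191) = 0.9999.
root = sin(π/191) = 0.01645  (since 1−cos² = sin²).
[ω*] 2 ÷ (1 + 0.01645) = 2 ÷ 1.01645 = 1.9676.
ρ_SOR = ω* − 1 ≈ 0.9676.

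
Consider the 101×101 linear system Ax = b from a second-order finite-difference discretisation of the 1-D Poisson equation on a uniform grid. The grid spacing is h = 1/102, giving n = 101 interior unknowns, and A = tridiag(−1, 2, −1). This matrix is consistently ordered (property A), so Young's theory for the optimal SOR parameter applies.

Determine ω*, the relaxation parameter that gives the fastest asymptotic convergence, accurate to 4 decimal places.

B_J for the 101×101 system has eigenvalues cos(kπ/102); ρ_J = cos(π/102) = 0.9995.
√(1−ρ_J²) simplifies to sin(π/102) = 0.03080.
ω* = 2/(1+0.03080) = 1.9402
ρ_SOR = ω* − 1 = 1.9402 − 1 = 0.9402.

ω* = 1.9402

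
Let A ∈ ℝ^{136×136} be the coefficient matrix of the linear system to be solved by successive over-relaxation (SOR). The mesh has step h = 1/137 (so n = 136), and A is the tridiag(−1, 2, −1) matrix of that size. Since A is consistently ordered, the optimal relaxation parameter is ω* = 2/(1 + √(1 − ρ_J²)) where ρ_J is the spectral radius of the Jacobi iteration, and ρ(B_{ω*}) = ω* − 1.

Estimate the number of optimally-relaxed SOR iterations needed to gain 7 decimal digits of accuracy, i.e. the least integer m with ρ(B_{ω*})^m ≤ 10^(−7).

m = 352

With n=136, ρ(Jacobi) = cos(π/137) = 0.9997371.
root = sin(π/137) = 0.0229293  (since 1−cos² = sin²).
ω* = 2 / (1 + 0.0229293) = 2 / 1.0229293 ≈ 1.9551693.
ρ_SOR = ω* − 1 ≈ 0.9551693.
7·ln10 = 16.1181; −ln(0.9551693) = 0.0458667; m = ⌈16.1181/0.0458667⌉ = ⌈351.412⌉ = 352.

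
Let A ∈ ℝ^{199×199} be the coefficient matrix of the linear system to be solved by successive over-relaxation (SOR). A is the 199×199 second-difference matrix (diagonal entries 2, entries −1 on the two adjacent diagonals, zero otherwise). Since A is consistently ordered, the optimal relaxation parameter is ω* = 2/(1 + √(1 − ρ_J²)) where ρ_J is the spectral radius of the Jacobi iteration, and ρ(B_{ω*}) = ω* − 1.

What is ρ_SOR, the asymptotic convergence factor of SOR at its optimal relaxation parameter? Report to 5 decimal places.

spectrum of D⁻¹(L+U) = {cos(kπ/200) : 1≤k≤199}; ρ_J = cos(π/200) = 0.99988.
√(1−ρ_J²) simplifies to sin(π/200) = 0.015707.
ω* = 2 / (1 + 0.015707) = 2 / 1.015707 ≈ 1.96907.
[ρ_SOR] ω* − 1 = 0.96907.

ρ_SOR = 0.96907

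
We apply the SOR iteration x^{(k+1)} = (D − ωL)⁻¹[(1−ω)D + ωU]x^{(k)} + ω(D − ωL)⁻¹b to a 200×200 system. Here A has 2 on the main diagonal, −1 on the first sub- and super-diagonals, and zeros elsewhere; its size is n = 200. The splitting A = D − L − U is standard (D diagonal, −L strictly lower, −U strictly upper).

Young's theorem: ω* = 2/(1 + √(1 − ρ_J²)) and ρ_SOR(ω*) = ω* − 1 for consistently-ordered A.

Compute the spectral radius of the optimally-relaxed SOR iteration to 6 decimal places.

spectrum of D⁻¹(L+U) = {cos(kπ/201) : 1≤k≤200}; ρ_J = cos(π/201) = 0.999878.
√(1−ρ_J²) simplifies to sin(π/201) = 0.0156292.
ω* = 2 / (1 + 0.0156292) = 2 / 1.0156292 ≈ 1.969223.
ρ_SOR = ω* − 1 ≈ 0.969223.

ρ_SOR = 0.969223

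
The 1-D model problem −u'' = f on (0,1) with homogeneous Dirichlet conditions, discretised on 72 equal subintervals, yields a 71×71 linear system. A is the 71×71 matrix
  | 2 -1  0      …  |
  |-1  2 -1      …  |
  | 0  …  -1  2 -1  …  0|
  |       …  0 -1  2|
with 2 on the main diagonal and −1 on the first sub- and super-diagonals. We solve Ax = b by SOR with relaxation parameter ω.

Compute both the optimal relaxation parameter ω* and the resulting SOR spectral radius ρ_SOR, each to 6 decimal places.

ω* = 1.916407, ρ_SOR = 0.916407

ρ_J = max_k |cos(kπ/72)| = cos(π/72) = 0.999048
root = sin(π/72) = 0.0436194  (since 1−cos² = sin²).
ω* = 2 / (1 + 0.0436194) = 2 / 1.0436194 ≈ 1.916407.
ρ_SOR = ω* − 1 = 1.916407 − 1 = 0.916407.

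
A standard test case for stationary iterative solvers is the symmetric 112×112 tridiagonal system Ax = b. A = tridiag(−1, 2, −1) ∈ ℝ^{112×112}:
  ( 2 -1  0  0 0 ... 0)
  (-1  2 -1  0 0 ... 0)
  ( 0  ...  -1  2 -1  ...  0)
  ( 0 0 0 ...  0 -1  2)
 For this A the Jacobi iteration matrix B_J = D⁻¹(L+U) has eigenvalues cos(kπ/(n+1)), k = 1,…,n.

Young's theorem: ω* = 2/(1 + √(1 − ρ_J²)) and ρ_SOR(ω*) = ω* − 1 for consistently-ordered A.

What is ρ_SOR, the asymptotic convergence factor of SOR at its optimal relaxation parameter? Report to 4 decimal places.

ρ_SOR = 0.9459

spectrum of D⁻¹(L+U) = {cos(kπ/113) : 1≤k≤112}; ρ_J = cos(π/113) = 0.9996.
root = sin(π/113) = 0.02780  (since 1−cos² = sin²).
ω* = 2 / (1 + 0.02780) = 2 / 1.02780 ≈ 1.9459.
Hence ρ(B_{ω*}) = 1.9459 − 1 = 0.9459.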